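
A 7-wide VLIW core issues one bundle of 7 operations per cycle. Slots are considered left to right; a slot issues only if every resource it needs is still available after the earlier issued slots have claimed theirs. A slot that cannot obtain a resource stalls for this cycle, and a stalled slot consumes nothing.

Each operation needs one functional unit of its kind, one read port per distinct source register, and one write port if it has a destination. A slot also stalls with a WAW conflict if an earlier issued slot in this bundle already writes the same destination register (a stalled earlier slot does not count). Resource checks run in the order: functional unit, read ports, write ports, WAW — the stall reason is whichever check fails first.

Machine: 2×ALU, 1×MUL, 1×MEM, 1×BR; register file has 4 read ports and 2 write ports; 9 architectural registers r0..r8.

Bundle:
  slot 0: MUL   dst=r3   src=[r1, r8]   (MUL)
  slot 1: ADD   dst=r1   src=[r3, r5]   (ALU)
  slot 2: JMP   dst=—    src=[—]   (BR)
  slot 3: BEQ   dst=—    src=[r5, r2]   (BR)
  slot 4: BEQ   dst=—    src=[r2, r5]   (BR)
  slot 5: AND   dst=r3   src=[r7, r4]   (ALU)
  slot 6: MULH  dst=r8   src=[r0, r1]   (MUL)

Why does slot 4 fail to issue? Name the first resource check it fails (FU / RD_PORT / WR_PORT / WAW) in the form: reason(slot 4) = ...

[0] MUL needs rd=2 wr=1: ok; after: ALU=2 MUL=0 MEM=1 BR=1, R=2, W=1
[1] ALU needs rd=2 wr=1: ok; after: ALU=1 MUL=0 MEM=1 BR=1, R=0, W=0
[2] BR needs rd=0 wr=0: ok; after: ALU=1 MUL=0 MEM=1 BR=0, R=0, W=0
[3] BR needs rd=2 wr=0: FU; after: ALU=1 MUL=0 MEM=1 BR=0, R=0, W=0
[4] BR needs rd=2 wr=0: FU; after: ALU=1 MUL=0 MEM=1 BR=0, R=0, W=0
[5] ALU needs rd=2 wr=1: RD_PORT; after: ALU=1 MUL=0 MEM=1 BR=0, R=0, W=0
[6] MUL needs rd=2 wr=1: FU; after: ALU=1 MUL=0 MEM=1 BR=0, R=0, W=0

reason(slot 4) = FU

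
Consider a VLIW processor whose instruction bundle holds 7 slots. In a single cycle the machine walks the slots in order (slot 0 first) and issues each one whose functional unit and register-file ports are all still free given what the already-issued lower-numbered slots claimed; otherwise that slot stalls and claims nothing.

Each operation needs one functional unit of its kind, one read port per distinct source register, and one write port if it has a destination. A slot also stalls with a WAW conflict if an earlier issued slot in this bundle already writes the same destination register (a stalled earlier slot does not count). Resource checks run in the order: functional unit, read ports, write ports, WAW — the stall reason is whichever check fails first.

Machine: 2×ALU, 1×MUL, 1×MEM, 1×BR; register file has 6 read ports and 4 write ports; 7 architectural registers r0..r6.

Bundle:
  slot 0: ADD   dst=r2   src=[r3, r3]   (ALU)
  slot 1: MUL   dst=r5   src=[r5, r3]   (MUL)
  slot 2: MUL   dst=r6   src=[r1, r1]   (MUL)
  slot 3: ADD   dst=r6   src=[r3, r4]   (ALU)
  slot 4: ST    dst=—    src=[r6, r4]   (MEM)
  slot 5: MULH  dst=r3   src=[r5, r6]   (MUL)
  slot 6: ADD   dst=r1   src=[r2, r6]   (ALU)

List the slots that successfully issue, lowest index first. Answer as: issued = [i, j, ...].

issued = [0, 1, 3]

[0] ALU needs rd=1 wr=1: ok; after: ALU=1 MUL=1 MEM=1 BR=1, R=5, W=3
[1] MUL needs rd=2 wr=1: ok; after: ALU=1 MUL=0 MEM=1 BR=1, R=3, W=2
[2] MUL needs rd=1 wr=1: FU; after: ALU=1 MUL=0 MEM=1 BR=1, R=3, W=2
[3] ALU needs rd=2 wr=1: ok; after: ALU=0 MUL=0 MEM=1 BR=1, R=1, W=1
[4] MEM needs rd=2 wr=0: RD_PORT; after: ALU=0 MUL=0 MEM=1 BR=1, R=1, W=1
[5] MUL needs rd=2 wr=1: FU; after: ALU=0 MUL=0 MEM=1 BR=1, R=1, W=1
[6] ALU needs rd=2 wr=1: FU; after: ALU=0 MUL=0 MEM=1 BR=1, R=1, W=1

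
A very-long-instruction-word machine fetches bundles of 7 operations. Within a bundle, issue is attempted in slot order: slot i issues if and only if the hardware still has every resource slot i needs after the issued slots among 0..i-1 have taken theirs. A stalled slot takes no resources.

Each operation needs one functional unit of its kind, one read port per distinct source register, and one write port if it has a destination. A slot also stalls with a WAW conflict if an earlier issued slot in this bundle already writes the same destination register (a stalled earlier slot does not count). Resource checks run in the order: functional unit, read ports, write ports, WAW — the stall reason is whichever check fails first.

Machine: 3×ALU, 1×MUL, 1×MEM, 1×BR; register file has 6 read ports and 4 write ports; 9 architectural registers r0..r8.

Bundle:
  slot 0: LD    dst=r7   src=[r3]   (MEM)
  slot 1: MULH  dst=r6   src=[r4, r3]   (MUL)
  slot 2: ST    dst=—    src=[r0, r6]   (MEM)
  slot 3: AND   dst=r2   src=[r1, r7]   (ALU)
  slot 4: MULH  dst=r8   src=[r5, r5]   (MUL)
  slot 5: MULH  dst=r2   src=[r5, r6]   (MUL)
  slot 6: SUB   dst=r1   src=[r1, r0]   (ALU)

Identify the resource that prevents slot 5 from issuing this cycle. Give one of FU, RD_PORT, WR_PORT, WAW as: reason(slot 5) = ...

reason(slot 5) = FU

  0. MEM→r7 ⇒ go  {3A/1Mu/0Ld/1B | 5r 3w}
  1. MUL→r6 ⇒ go  {3A/0Mu/0Ld/1B | 3r 2w}
  2. MEM ⇒ no(FU)  {3A/0Mu/0Ld/1B | 3r 2w}
  3. ALU→r2 ⇒ go  {2A/0Mu/0Ld/1B | 1r 1w}
  4. MUL→r8 ⇒ no(FU)  {2A/0Mu/0Ld/1B | 1r 1w}
  5. MUL→r2 ⇒ no(FU)  {2A/0Mu/0Ld/1B | 1r 1w}
  6. ALU→r1 ⇒ no(RD_PORT)  {2A/0Mu/0Ld/1B | 1r 1w}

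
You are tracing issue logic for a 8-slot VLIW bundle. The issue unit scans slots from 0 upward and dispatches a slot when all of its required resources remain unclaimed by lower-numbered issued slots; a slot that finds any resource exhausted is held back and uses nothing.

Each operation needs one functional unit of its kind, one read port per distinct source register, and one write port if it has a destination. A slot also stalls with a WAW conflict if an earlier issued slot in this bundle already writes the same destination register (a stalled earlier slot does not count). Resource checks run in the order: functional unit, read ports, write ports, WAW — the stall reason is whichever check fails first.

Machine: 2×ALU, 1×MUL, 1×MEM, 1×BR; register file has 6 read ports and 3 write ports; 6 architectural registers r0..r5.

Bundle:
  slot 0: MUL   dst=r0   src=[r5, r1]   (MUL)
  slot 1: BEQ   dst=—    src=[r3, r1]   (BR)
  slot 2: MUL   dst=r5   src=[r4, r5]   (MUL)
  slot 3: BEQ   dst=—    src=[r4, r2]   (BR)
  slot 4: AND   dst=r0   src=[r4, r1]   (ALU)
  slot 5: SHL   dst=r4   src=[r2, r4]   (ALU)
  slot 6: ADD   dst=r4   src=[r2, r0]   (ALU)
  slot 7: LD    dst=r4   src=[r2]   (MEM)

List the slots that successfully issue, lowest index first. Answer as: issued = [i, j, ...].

issued = [0, 1, 5]

[0] MUL needs rd=2 wr=1: ok; after: ALU=2 MUL=0 MEM=1 BR=1, R=4, W=2
[1] BR needs rd=2 wr=0: ok; after: ALU=2 MUL=0 MEM=1 BR=0, R=2, W=2
[2] MUL needs rd=2 wr=1: FU; after: ALU=2 MUL=0 MEM=1 BR=0, R=2, W=2
[3] BR needs rd=2 wr=0: FU; after: ALU=2 MUL=0 MEM=1 BR=0, R=2, W=2
[4] ALU needs rd=2 wr=1: WAW; after: ALU=2 MUL=0 MEM=1 BR=0, R=2, W=2
[5] ALU needs rd=2 wr=1: ok; after: ALU=1 MUL=0 MEM=1 BR=0, R=0, W=1
[6] ALU needs rd=2 wr=1: RD_PORT; after: ALU=1 MUL=0 MEM=1 BR=0, R=0, W=1
[7] MEM needs rd=1 wr=1: RD_PORT; after: ALU=1 MUL=0 MEM=1 BR=0, R=0, W=1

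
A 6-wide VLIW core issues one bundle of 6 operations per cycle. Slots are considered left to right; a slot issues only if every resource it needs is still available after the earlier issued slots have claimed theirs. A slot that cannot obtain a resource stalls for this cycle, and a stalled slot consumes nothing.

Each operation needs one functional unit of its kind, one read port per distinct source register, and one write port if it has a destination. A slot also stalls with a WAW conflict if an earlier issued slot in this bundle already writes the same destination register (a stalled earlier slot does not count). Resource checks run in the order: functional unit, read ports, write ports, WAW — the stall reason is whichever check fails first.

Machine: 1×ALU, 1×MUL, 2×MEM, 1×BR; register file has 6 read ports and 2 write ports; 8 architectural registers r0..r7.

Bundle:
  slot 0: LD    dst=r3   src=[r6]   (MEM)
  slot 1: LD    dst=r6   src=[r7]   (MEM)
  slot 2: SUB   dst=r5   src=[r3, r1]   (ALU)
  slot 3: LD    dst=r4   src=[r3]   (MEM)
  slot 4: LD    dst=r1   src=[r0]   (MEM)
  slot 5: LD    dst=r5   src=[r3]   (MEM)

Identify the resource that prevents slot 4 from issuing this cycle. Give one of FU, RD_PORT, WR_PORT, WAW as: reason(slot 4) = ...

  0. MEM→r3 ⇒ go  {1A/1Mu/1Ld/1B | 5r 1w}
  1. MEM→r6 ⇒ go  {1A/1Mu/0Ld/1B | 4r 0w}
  2. ALU→r5 ⇒ no(WR_PORT)  {1A/1Mu/0Ld/1B | 4r 0w}
  3. MEM→r4 ⇒ no(FU)  {1A/1Mu/0Ld/1B | 4r 0w}
  4. MEM→r1 ⇒ no(FU)  {1A/1Mu/0Ld/1B | 4r 0w}
  5. MEM→r5 ⇒ no(FU)  {1A/1Mu/0Ld/1B | 4r 0w}

reason(slot 4) = FU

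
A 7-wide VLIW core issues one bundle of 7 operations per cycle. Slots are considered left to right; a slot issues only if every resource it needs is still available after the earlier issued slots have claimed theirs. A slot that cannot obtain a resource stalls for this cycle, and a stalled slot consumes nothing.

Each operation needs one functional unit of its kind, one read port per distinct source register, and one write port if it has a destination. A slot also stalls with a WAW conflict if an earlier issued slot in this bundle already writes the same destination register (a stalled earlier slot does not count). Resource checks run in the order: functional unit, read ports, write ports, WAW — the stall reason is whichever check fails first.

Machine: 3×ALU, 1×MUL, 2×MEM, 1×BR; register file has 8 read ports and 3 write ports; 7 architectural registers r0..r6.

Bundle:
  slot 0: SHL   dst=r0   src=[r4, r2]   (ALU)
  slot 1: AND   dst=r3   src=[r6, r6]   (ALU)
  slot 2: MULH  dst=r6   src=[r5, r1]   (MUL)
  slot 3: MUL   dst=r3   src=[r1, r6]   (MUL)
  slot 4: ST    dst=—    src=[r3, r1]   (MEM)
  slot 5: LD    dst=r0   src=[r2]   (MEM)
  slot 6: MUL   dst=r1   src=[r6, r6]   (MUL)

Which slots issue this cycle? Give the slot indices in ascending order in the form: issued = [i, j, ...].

[0] ALU needs rd=2 wr=1: ok; after: ALU=2 MUL=1 MEM=2 BR=1, R=6, W=2
[1] ALU needs rd=1 wr=1: ok; after: ALU=1 MUL=1 MEM=2 BR=1, R=5, W=1
[2] MUL needs rd=2 wr=1: ok; after: ALU=1 MUL=0 MEM=2 BR=1, R=3, W=0
[3] MUL needs rd=2 wr=1: FU; after: ALU=1 MUL=0 MEM=2 BR=1, R=3, W=0
[4] MEM needs rd=2 wr=0: ok; after: ALU=1 MUL=0 MEM=1 BR=1, R=1, W=0
[5] MEM needs rd=1 wr=1: WR_PORT; after: ALU=1 MUL=0 MEM=1 BR=1, R=1, W=0
[6] MUL needs rd=1 wr=1: FU; after: ALU=1 MUL=0 MEM=1 BR=1, R=1, W=0

issued = [0, 1, 2, 4]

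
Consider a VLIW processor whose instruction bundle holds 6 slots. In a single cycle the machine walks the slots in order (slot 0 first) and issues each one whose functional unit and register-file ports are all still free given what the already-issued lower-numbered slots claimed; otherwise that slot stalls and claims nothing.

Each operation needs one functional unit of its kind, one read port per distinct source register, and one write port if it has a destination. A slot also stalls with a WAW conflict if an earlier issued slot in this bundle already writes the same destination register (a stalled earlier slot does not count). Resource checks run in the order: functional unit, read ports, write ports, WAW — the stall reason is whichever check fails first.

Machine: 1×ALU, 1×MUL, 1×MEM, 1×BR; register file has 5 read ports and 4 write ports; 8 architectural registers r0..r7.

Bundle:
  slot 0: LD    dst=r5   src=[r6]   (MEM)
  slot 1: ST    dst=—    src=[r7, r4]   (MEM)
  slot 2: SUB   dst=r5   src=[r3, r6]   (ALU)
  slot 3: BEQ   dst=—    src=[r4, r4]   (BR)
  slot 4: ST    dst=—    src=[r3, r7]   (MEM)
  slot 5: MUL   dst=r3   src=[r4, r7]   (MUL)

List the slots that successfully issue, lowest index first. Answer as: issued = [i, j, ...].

#0 MEM src=r6 dispatched  <A:1 Mu:1 Ld:0 B:1 rd:4 wr:3>
#1 MEM src=r7,r4 held:FU  <A:1 Mu:1 Ld:0 B:1 rd:4 wr:3>
#2 ALU src=r3,r6 held:WAW  <A:1 Mu:1 Ld:0 B:1 rd:4 wr:3>
#3 BR src=r4,r4 dispatched  <A:1 Mu:1 Ld:0 B:0 rd:3 wr:3>
#4 MEM src=r3,r7 held:FU  <A:1 Mu:1 Ld:0 B:0 rd:3 wr:3>
#5 MUL src=r4,r7 dispatched  <A:1 Mu:0 Ld:0 B:0 rd:1 wr:2>

issued = [0, 3, 5]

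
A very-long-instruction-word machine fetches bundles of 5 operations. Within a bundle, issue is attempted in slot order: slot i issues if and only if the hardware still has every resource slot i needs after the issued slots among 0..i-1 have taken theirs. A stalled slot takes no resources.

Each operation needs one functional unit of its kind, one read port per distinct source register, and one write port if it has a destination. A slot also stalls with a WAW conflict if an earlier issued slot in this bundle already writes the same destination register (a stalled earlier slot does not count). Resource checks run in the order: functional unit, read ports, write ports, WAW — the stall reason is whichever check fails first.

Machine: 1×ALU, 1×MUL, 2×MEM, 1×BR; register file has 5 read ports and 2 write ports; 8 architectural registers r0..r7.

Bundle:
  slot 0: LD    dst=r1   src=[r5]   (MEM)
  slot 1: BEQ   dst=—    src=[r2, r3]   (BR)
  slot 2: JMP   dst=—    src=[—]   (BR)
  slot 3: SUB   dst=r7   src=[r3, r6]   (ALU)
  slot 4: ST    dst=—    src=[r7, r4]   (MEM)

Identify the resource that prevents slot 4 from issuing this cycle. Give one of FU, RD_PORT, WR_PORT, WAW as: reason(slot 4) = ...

slot 0 (MEM): ISSUE — free A1,Mu1,Ld1,B1 rp4 wp1
slot 1 (BR): ISSUE — free A1,Mu1,Ld1,B0 rp2 wp1
slot 2 (BR): stall FU — free A1,Mu1,Ld1,B0 rp2 wp1
slot 3 (ALU): ISSUE — free A0,Mu1,Ld1,B0 rp0 wp0
slot 4 (MEM): stall RD_PORT — free A0,Mu1,Ld1,B0 rp0 wp0

reason(slot 4) = RD_PORT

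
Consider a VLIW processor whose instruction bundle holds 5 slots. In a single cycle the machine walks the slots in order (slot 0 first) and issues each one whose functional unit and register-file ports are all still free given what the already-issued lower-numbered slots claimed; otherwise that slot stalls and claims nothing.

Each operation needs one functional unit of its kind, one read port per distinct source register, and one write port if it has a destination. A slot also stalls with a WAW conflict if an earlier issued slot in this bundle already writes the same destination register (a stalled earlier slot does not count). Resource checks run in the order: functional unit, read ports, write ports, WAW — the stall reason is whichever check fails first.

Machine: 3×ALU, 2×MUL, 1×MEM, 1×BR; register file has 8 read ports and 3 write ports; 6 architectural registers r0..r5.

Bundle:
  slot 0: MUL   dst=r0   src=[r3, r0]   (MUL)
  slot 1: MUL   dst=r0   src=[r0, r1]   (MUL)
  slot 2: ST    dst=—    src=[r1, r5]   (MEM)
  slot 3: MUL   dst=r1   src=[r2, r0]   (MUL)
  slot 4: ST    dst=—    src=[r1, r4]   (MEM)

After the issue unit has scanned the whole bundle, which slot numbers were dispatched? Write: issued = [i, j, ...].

[0] MUL needs rd=2 wr=1: ok; after: ALU=3 MUL=1 MEM=1 BR=1, R=6, W=2
[1] MUL needs rd=2 wr=1: WAW; after: ALU=3 MUL=1 MEM=1 BR=1, R=6, W=2
[2] MEM needs rd=2 wr=0: ok; after: ALU=3 MUL=1 MEM=0 BR=1, R=4, W=2
[3] MUL needs rd=2 wr=1: ok; after: ALU=3 MUL=0 MEM=0 BR=1, R=2, W=1
[4] MEM needs rd=2 wr=0: FU; after: ALU=3 MUL=0 MEM=0 BR=1, R=2, W=1

issued = [0, 2, 3]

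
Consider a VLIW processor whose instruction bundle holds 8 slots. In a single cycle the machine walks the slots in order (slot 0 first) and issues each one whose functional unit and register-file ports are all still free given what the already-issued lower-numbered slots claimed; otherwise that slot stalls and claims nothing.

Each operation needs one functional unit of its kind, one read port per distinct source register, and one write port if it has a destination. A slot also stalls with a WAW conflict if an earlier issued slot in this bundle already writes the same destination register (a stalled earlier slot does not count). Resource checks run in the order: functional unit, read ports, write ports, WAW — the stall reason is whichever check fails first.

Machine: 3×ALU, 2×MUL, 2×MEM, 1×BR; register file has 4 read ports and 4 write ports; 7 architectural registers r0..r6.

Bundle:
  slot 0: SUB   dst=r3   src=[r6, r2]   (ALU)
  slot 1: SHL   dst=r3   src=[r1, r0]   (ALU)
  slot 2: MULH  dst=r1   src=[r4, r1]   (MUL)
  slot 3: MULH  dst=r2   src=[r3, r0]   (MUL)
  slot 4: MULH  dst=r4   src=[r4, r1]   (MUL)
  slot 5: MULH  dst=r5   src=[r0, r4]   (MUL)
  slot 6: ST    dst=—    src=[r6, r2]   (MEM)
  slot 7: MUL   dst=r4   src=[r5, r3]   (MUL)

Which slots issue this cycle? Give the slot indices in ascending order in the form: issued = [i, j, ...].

issued = [0, 2]

#0 ALU src=r6,r2 dispatched  <A:2 Mu:2 Ld:2 B:1 rd:2 wr:3>
#1 ALU src=r1,r0 held:WAW  <A:2 Mu:2 Ld:2 B:1 rd:2 wr:3>
#2 MUL src=r4,r1 dispatched  <A:2 Mu:1 Ld:2 B:1 rd:0 wr:2>
#3 MUL src=r3,r0 held:RD_PORT  <A:2 Mu:1 Ld:2 B:1 rd:0 wr:2>
#4 MUL src=r4,r1 held:RD_PORT  <A:2 Mu:1 Ld:2 B:1 rd:0 wr:2>
#5 MUL src=r0,r4 held:RD_PORT  <A:2 Mu:1 Ld:2 B:1 rd:0 wr:2>
#6 MEM src=r6,r2 held:RD_PORT  <A:2 Mu:1 Ld:2 B:1 rd:0 wr:2>
#7 MUL src=r5,r3 held:RD_PORT  <A:2 Mu:1 Ld:2 B:1 rd:0 wr:2>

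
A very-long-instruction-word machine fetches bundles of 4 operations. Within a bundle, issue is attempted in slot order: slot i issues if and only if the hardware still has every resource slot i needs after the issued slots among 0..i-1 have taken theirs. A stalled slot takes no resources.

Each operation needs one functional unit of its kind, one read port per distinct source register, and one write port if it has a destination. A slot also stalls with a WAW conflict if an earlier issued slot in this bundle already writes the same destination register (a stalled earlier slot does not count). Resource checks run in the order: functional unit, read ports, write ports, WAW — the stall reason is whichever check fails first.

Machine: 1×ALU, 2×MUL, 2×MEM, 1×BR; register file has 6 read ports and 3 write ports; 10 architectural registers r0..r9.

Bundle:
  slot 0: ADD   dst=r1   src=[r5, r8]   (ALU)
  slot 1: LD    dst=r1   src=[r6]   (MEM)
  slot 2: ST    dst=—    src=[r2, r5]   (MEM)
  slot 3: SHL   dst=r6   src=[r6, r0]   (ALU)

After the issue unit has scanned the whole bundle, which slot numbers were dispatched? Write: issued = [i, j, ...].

(0) want 1×ALU +2rd +1wr — yes → AL0|MU2|ME2|BR1|rd4|wr2
(1) want 1×MEM +1rd +1wr — WAW → AL0|MU2|ME2|BR1|rd4|wr2
(2) want 1×MEM +2rd +0wr — yes → AL0|MU2|ME1|BR1|rd2|wr2
(3) want 1×ALU +2rd +1wr — FU → AL0|MU2|ME1|BR1|rd2|wr2

issued = [0, 2]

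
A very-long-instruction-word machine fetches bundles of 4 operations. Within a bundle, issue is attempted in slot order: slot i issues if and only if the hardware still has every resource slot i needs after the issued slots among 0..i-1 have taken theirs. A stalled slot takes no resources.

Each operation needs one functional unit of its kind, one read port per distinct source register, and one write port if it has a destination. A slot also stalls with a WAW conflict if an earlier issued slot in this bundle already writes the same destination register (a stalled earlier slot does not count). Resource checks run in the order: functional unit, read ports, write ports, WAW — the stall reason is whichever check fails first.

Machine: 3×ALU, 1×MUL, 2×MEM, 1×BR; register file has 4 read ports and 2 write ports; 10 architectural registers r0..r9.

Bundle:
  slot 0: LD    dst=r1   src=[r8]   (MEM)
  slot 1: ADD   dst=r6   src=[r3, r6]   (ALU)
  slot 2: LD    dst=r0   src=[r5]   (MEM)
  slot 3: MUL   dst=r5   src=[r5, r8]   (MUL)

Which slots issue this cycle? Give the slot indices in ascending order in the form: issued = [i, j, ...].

issued = [0, 1]

  0. MEM→r1 ⇒ go  {3A/1Mu/1Ld/1B | 3r 1w}
  1. ALU→r6 ⇒ go  {2A/1Mu/1Ld/1B | 1r 0w}
  2. MEM→r0 ⇒ no(WR_PORT)  {2A/1Mu/1Ld/1B | 1r 0w}
  3. MUL→r5 ⇒ no(RD_PORT)  {2A/1Mu/1Ld/1B | 1r 0w}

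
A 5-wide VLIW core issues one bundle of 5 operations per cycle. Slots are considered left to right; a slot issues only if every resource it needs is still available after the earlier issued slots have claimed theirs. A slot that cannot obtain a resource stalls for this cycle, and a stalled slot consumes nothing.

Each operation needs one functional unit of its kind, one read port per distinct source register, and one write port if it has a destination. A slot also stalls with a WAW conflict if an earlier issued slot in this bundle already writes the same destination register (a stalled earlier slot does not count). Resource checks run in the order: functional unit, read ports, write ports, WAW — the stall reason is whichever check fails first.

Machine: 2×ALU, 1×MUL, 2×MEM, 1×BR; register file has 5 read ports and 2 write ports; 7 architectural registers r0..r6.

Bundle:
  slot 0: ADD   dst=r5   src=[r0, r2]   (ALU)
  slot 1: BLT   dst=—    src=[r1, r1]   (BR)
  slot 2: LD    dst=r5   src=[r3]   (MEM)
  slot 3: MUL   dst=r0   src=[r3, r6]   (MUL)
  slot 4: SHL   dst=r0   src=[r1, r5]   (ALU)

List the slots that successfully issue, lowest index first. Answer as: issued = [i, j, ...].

  0. ALU→r5 ⇒ go  {1A/1Mu/2Ld/1B | 3r 1w}
  1. BR ⇒ go  {1A/1Mu/2Ld/0B | 2r 1w}
  2. MEM→r5 ⇒ no(WAW)  {1A/1Mu/2Ld/0B | 2r 1w}
  3. MUL→r0 ⇒ go  {1A/0Mu/2Ld/0B | 0r 0w}
  4. ALU→r0 ⇒ no(RD_PORT)  {1A/0Mu/2Ld/0B | 0r 0w}

issued = [0, 1, 3]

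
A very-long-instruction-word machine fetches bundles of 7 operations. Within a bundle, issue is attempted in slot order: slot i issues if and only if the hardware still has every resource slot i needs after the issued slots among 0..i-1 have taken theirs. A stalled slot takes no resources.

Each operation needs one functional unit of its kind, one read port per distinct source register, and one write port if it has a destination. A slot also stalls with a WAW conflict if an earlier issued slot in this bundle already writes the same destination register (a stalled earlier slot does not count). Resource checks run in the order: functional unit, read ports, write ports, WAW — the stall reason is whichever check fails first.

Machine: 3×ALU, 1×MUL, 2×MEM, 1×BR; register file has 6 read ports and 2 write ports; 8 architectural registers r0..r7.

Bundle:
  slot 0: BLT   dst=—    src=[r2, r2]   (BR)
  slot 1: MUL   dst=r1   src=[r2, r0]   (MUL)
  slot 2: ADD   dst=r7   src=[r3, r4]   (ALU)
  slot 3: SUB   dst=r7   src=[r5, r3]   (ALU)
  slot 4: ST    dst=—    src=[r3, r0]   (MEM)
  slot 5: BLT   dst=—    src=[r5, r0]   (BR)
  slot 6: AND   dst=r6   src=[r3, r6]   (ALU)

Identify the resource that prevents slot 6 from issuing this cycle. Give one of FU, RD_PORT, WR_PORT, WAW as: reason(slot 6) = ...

reason(slot 6) = RD_PORT

#0 BR src=r2,r2 dispatched  <A:3 Mu:1 Ld:2 B:0 rd:5 wr:2>
#1 MUL src=r2,r0 dispatched  <A:3 Mu:0 Ld:2 B:0 rd:3 wr:1>
#2 ALU src=r3,r4 dispatched  <A:2 Mu:0 Ld:2 B:0 rd:1 wr:0>
#3 ALU src=r5,r3 held:RD_PORT  <A:2 Mu:0 Ld:2 B:0 rd:1 wr:0>
#4 MEM src=r3,r0 held:RD_PORT  <A:2 Mu:0 Ld:2 B:0 rd:1 wr:0>
#5 BR src=r5,r0 held:FU  <A:2 Mu:0 Ld:2 B:0 rd:1 wr:0>
#6 ALU src=r3,r6 held:RD_PORT  <A:2 Mu:0 Ld:2 B:0 rd:1 wr:0>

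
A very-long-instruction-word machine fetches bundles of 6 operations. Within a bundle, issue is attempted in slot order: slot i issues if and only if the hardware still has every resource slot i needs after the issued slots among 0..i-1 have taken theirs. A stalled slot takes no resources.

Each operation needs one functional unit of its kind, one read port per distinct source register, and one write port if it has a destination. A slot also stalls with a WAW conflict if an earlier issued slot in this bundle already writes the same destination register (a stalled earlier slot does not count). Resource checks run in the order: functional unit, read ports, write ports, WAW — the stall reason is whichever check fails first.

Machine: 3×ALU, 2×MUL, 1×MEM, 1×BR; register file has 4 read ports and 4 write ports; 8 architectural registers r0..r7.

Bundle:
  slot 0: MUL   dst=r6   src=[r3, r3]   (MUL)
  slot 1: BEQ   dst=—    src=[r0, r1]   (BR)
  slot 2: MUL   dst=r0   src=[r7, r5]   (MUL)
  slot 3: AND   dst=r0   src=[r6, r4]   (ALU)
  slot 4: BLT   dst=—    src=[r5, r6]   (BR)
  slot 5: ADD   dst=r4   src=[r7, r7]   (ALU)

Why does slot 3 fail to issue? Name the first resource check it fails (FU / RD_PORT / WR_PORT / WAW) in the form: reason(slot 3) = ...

reason(slot 3) = RD_PORT

(0) want 1×MUL +1rd +1wr — yes → AL3|MU1|ME1|BR1|rd3|wr3
(1) want 1×BR +2rd +0wr — yes → AL3|MU1|ME1|BR0|rd1|wr3
(2) want 1×MUL +2rd +1wr — RD_PORT → AL3|MU1|ME1|BR0|rd1|wr3
(3) want 1×ALU +2rd +1wr — RD_PORT → AL3|MU1|ME1|BR0|rd1|wr3
(4) want 1×BR +2rd +0wr — FU → AL3|MU1|ME1|BR0|rd1|wr3
(5) want 1×ALU +1rd +1wr — yes → AL2|MU1|ME1|BR0|rd0|wr2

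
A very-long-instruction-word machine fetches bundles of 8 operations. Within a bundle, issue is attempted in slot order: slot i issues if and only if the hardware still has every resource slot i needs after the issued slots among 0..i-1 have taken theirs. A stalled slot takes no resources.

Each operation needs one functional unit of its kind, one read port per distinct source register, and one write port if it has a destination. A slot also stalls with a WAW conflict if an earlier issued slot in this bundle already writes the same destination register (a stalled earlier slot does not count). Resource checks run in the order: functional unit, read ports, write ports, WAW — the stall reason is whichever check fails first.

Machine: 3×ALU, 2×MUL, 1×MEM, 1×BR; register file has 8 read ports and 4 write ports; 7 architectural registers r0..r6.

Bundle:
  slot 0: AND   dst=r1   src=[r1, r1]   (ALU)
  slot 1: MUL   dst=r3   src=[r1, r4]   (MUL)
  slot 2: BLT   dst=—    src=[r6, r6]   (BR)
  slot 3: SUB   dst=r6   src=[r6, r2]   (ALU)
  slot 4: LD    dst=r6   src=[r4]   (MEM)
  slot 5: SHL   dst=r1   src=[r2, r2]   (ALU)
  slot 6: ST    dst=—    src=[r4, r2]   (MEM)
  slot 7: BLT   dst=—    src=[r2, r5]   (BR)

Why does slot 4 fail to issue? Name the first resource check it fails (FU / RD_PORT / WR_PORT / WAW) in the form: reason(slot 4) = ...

reason(slot 4) = WAW

slot 0 (ALU): ISSUE — free A2,Mu2,Ld1,B1 rp7 wp3
slot 1 (MUL): ISSUE — free A2,Mu1,Ld1,B1 rp5 wp2
slot 2 (BR): ISSUE — free A2,Mu1,Ld1,B0 rp4 wp2
slot 3 (ALU): ISSUE — free A1,Mu1,Ld1,B0 rp2 wp1
slot 4 (MEM): stall WAW — free A1,Mu1,Ld1,B0 rp2 wp1
slot 5 (ALU): stall WAW — free A1,Mu1,Ld1,B0 rp2 wp1
slot 6 (MEM): ISSUE — free A1,Mu1,Ld0,B0 rp0 wp1
slot 7 (BR): stall FU — free A1,Mu1,Ld0,B0 rp0 wp1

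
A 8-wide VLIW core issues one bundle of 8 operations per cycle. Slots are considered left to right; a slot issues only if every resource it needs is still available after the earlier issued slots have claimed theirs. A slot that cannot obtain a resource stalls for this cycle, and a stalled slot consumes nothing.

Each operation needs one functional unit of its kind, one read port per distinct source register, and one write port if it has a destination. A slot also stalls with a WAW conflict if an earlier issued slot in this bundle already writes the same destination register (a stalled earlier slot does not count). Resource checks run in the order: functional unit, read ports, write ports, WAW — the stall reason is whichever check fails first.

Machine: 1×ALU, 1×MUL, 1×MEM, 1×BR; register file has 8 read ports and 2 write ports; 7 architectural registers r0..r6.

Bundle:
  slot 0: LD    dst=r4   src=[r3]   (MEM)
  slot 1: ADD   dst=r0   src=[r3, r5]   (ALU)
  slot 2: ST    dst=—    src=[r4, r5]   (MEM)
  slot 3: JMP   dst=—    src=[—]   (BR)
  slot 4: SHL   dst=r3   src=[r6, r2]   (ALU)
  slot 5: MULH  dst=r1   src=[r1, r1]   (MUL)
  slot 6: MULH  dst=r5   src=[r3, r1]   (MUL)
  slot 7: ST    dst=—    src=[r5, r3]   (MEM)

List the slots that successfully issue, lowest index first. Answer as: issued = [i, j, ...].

[0] MEM needs rd=1 wr=1: ok; after: ALU=1 MUL=1 MEM=0 BR=1, R=7, W=1
[1] ALU needs rd=2 wr=1: ok; after: ALU=0 MUL=1 MEM=0 BR=1, R=5, W=0
[2] MEM needs rd=2 wr=0: FU; after: ALU=0 MUL=1 MEM=0 BR=1, R=5, W=0
[3] BR needs rd=0 wr=0: ok; after: ALU=0 MUL=1 MEM=0 BR=0, R=5, W=0
[4] ALU needs rd=2 wr=1: FU; after: ALU=0 MUL=1 MEM=0 BR=0, R=5, W=0
[5] MUL needs rd=1 wr=1: WR_PORT; after: ALU=0 MUL=1 MEM=0 BR=0, R=5, W=0
[6] MUL needs rd=2 wr=1: WR_PORT; after: ALU=0 MUL=1 MEM=0 BR=0, R=5, W=0
[7] MEM needs rd=2 wr=0: FU; after: ALU=0 MUL=1 MEM=0 BR=0, R=5, W=0

issued = [0, 1, 3]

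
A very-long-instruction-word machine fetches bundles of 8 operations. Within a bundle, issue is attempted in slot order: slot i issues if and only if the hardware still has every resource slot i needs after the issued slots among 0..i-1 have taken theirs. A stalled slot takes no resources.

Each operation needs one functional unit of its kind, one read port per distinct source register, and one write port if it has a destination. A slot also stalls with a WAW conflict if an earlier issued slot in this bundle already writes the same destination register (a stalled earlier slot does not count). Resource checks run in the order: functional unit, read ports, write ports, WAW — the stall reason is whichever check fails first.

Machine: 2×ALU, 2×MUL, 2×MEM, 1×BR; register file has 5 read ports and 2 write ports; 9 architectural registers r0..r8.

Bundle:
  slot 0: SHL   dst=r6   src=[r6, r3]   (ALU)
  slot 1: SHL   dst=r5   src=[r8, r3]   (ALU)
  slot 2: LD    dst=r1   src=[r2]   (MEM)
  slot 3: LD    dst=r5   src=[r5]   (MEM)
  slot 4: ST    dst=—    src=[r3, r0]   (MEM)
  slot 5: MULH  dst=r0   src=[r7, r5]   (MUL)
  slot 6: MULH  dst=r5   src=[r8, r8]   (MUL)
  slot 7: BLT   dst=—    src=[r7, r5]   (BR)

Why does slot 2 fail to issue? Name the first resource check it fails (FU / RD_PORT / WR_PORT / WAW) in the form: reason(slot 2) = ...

  0. ALU→r6 ⇒ go  {1A/2Mu/2Ld/1B | 3r 1w}
  1. ALU→r5 ⇒ go  {0A/2Mu/2Ld/1B | 1r 0w}
  2. MEM→r1 ⇒ no(WR_PORT)  {0A/2Mu/2Ld/1B | 1r 0w}
  3. MEM→r5 ⇒ no(WR_PORT)  {0A/2Mu/2Ld/1B | 1r 0w}
  4. MEM ⇒ no(RD_PORT)  {0A/2Mu/2Ld/1B | 1r 0w}
  5. MUL→r0 ⇒ no(RD_PORT)  {0A/2Mu/2Ld/1B | 1r 0w}
  6. MUL→r5 ⇒ no(WR_PORT)  {0A/2Mu/2Ld/1B | 1r 0w}
  7. BR ⇒ no(RD_PORT)  {0A/2Mu/2Ld/1B | 1r 0w}

reason(slot 2) = WR_PORT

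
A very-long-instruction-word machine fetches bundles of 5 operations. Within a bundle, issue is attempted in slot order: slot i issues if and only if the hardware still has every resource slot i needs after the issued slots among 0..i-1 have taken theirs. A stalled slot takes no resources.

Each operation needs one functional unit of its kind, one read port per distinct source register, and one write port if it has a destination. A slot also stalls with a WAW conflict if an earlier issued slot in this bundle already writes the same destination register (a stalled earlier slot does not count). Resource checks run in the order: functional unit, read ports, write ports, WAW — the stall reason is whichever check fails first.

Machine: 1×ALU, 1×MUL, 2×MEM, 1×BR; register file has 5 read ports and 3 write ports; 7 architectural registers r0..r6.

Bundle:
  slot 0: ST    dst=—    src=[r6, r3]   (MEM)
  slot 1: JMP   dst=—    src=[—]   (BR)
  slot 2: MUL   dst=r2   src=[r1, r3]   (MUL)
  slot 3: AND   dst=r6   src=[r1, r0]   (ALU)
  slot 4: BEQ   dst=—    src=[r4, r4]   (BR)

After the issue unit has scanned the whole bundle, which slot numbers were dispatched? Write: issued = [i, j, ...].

  0. MEM ⇒ go  {1A/1Mu/1Ld/1B | 3r 3w}
  1. BR ⇒ go  {1A/1Mu/1Ld/0B | 3r 3w}
  2. MUL→r2 ⇒ go  {1A/0Mu/1Ld/0B | 1r 2w}
  3. ALU→r6 ⇒ no(RD_PORT)  {1A/0Mu/1Ld/0B | 1r 2w}
  4. BR ⇒ no(FU)  {1A/0Mu/1Ld/0B | 1r 2w}

issued = [0, 1, 2]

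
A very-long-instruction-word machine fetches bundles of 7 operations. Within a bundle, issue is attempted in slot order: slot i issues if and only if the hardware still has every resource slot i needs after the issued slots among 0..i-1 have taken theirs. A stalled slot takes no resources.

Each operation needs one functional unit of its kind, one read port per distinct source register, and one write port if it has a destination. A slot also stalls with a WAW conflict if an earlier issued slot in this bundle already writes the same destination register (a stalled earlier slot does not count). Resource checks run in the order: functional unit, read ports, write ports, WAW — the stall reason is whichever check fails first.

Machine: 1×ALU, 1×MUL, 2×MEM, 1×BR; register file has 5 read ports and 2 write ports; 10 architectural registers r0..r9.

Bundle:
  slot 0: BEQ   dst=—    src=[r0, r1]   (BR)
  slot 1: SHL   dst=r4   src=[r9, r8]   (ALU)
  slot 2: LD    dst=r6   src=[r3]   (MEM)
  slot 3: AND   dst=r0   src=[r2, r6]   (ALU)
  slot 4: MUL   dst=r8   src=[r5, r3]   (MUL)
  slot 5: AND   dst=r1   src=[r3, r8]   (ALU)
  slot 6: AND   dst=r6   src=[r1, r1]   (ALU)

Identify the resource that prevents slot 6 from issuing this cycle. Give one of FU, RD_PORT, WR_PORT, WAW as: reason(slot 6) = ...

reason(slot 6) = FU

[0] BR needs rd=2 wr=0: ok; after: ALU=1 MUL=1 MEM=2 BR=0, R=3, W=2
[1] ALU needs rd=2 wr=1: ok; after: ALU=0 MUL=1 MEM=2 BR=0, R=1, W=1
[2] MEM needs rd=1 wr=1: ok; after: ALU=0 MUL=1 MEM=1 BR=0, R=0, W=0
[3] ALU needs rd=2 wr=1: FU; after: ALU=0 MUL=1 MEM=1 BR=0, R=0, W=0
[4] MUL needs rd=2 wr=1: RD_PORT; after: ALU=0 MUL=1 MEM=1 BR=0, R=0, W=0
[5] ALU needs rd=2 wr=1: FU; after: ALU=0 MUL=1 MEM=1 BR=0, R=0, W=0
[6] ALU needs rd=1 wr=1: FU; after: ALU=0 MUL=1 MEM=1 BR=0, R=0, W=0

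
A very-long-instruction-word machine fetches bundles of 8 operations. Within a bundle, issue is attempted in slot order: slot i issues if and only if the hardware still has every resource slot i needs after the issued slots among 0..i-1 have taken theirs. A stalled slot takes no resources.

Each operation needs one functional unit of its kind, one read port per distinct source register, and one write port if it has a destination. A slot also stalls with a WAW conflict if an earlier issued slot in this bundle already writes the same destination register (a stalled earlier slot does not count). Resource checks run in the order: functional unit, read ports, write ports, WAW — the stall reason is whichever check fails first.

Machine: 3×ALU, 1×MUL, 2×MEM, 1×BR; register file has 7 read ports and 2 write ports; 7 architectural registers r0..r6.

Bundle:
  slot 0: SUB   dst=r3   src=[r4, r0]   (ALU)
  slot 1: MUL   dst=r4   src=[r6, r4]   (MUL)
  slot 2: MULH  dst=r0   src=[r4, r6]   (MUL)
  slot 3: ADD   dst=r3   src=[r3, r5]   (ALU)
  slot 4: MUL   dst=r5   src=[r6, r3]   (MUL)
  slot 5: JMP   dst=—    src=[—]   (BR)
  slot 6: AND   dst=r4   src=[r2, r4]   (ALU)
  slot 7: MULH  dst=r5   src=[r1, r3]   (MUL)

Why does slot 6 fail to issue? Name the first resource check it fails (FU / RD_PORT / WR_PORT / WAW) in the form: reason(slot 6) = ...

reason(slot 6) = WR_PORT

slot 0 (ALU): ISSUE — free A2,Mu1,Ld2,B1 rp5 wp1
slot 1 (MUL): ISSUE — free A2,Mu0,Ld2,B1 rp3 wp0
slot 2 (MUL): stall FU — free A2,Mu0,Ld2,B1 rp3 wp0
slot 3 (ALU): stall WR_PORT — free A2,Mu0,Ld2,B1 rp3 wp0
slot 4 (MUL): stall FU — free A2,Mu0,Ld2,B1 rp3 wp0
slot 5 (BR): ISSUE — free A2,Mu0,Ld2,B0 rp3 wp0
slot 6 (ALU): stall WR_PORT — free A2,Mu0,Ld2,B0 rp3 wp0
slot 7 (MUL): stall FU — free A2,Mu0,Ld2,B0 rp3 wp0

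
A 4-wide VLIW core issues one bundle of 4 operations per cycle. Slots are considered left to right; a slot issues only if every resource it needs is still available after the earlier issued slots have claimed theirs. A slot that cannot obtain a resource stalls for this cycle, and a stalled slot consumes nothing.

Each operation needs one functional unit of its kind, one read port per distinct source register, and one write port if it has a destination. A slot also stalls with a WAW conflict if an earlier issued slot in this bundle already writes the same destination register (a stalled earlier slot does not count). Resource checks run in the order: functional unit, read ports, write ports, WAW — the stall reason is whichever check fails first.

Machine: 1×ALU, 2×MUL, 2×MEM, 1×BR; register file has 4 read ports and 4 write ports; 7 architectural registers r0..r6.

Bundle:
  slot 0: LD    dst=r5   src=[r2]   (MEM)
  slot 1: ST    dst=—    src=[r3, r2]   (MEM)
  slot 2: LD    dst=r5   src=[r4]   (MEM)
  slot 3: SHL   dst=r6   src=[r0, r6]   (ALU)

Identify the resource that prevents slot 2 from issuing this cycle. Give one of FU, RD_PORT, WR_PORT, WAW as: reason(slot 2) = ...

(0) want 1×MEM +1rd +1wr — yes → AL1|MU2|ME1|BR1|rd3|wr3
(1) want 1×MEM +2rd +0wr — yes → AL1|MU2|ME0|BR1|rd1|wr3
(2) want 1×MEM +1rd +1wr — FU → AL1|MU2|ME0|BR1|rd1|wr3
(3) want 1×ALU +2rd +1wr — RD_PORT → AL1|MU2|ME0|BR1|rd1|wr3

reason(slot 2) = FU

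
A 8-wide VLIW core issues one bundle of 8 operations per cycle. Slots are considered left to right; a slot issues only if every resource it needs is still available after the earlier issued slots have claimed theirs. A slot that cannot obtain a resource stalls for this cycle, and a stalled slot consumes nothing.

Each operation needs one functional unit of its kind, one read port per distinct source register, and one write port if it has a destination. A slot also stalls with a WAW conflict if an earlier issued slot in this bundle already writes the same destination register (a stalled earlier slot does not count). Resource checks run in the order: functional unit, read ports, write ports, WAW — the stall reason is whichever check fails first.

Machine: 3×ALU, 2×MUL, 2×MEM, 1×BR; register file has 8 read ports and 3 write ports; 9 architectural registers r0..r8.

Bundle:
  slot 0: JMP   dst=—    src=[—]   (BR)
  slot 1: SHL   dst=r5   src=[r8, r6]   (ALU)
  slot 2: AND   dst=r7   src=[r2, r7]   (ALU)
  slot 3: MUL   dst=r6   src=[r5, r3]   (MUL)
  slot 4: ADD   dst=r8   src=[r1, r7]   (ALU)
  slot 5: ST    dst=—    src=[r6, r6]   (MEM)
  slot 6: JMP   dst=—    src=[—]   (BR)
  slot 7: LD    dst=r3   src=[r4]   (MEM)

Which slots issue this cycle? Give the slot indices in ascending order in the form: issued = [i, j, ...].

[0] BR needs rd=0 wr=0: ok; after: ALU=3 MUL=2 MEM=2 BR=0, R=8, W=3
[1] ALU needs rd=2 wr=1: ok; after: ALU=2 MUL=2 MEM=2 BR=0, R=6, W=2
[2] ALU needs rd=2 wr=1: ok; after: ALU=1 MUL=2 MEM=2 BR=0, R=4, W=1
[3] MUL needs rd=2 wr=1: ok; after: ALU=1 MUL=1 MEM=2 BR=0, R=2, W=0
[4] ALU needs rd=2 wr=1: WR_PORT; after: ALU=1 MUL=1 MEM=2 BR=0, R=2, W=0
[5] MEM needs rd=1 wr=0: ok; after: ALU=1 MUL=1 MEM=1 BR=0, R=1, W=0
[6] BR needs rd=0 wr=0: FU; after: ALU=1 MUL=1 MEM=1 BR=0, R=1, W=0
[7] MEM needs rd=1 wr=1: WR_PORT; after: ALU=1 MUL=1 MEM=1 BR=0, R=1, W=0

issued = [0, 1, 2, 3, 5]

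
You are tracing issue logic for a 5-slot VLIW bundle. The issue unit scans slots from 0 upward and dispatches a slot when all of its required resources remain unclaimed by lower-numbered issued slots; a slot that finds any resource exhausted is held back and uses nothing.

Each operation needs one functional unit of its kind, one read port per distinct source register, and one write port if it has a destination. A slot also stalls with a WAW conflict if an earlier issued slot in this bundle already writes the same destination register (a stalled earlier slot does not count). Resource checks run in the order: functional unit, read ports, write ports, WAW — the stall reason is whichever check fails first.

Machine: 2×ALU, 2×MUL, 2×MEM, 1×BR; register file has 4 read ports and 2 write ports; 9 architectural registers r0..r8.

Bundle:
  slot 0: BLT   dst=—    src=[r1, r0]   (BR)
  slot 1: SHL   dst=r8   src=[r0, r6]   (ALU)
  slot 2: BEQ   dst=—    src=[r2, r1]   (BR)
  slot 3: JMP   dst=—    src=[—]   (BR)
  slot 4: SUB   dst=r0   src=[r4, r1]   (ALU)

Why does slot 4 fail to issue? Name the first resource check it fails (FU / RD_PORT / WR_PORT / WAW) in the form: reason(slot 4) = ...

reason(slot 4) = RD_PORT

[0] BR needs rd=2 wr=0: ok; after: ALU=2 MUL=2 MEM=2 BR=0, R=2, W=2
[1] ALU needs rd=2 wr=1: ok; after: ALU=1 MUL=2 MEM=2 BR=0, R=0, W=1
[2] BR needs rd=2 wr=0: FU; after: ALU=1 MUL=2 MEM=2 BR=0, R=0, W=1
[3] BR needs rd=0 wr=0: FU; after: ALU=1 MUL=2 MEM=2 BR=0, R=0, W=1
[4] ALU needs rd=2 wr=1: RD_PORT; after: ALU=1 MUL=2 MEM=2 BR=0, R=0, W=1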